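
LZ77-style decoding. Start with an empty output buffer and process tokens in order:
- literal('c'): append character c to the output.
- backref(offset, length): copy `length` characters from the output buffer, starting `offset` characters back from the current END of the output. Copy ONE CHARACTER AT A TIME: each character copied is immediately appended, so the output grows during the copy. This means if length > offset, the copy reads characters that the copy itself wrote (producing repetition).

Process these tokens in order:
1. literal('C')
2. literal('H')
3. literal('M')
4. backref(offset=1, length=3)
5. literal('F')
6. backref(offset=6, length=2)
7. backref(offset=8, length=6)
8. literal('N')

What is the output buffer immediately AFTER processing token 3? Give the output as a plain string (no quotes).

Token 1: literal('C'). Output: "C"
Token 2: literal('H'). Output: "CH"
Token 3: literal('M'). Output: "CHM"

Answer: CHM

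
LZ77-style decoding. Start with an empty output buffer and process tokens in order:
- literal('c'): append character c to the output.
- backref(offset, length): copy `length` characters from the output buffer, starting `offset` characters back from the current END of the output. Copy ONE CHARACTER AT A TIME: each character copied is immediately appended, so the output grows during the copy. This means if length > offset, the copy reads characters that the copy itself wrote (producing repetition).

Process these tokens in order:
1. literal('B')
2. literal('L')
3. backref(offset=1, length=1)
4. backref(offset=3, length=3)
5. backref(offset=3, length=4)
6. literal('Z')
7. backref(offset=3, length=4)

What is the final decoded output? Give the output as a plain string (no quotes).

Token 1: literal('B'). Output: "B"
Token 2: literal('L'). Output: "BL"
Token 3: backref(off=1, len=1). Copied 'L' from pos 1. Output: "BLL"
Token 4: backref(off=3, len=3). Copied 'BLL' from pos 0. Output: "BLLBLL"
Token 5: backref(off=3, len=4) (overlapping!). Copied 'BLLB' from pos 3. Output: "BLLBLLBLLB"
Token 6: literal('Z'). Output: "BLLBLLBLLBZ"
Token 7: backref(off=3, len=4) (overlapping!). Copied 'LBZL' from pos 8. Output: "BLLBLLBLLBZLBZL"

Answer: BLLBLLBLLBZLBZL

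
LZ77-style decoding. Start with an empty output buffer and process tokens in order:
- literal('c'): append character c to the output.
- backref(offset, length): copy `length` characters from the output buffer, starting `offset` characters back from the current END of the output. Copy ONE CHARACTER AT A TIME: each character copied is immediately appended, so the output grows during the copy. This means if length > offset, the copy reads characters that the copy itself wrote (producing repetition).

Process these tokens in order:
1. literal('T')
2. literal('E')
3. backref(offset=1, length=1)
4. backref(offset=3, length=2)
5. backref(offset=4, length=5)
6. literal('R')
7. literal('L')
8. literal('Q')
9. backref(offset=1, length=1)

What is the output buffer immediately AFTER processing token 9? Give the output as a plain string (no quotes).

Answer: TEETEEETEERLQQ

Derivation:
Token 1: literal('T'). Output: "T"
Token 2: literal('E'). Output: "TE"
Token 3: backref(off=1, len=1). Copied 'E' from pos 1. Output: "TEE"
Token 4: backref(off=3, len=2). Copied 'TE' from pos 0. Output: "TEETE"
Token 5: backref(off=4, len=5) (overlapping!). Copied 'EETEE' from pos 1. Output: "TEETEEETEE"
Token 6: literal('R'). Output: "TEETEEETEER"
Token 7: literal('L'). Output: "TEETEEETEERL"
Token 8: literal('Q'). Output: "TEETEEETEERLQ"
Token 9: backref(off=1, len=1). Copied 'Q' from pos 12. Output: "TEETEEETEERLQQ"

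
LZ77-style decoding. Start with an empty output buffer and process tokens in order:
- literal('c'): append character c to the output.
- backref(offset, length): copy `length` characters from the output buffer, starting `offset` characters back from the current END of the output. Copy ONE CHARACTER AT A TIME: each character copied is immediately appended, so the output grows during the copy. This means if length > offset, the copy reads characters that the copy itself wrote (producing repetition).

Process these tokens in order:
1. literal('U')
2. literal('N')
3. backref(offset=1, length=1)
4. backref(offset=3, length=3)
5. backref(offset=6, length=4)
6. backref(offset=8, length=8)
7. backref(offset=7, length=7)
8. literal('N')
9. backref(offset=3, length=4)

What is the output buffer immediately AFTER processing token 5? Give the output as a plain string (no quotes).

Answer: UNNUNNUNNU

Derivation:
Token 1: literal('U'). Output: "U"
Token 2: literal('N'). Output: "UN"
Token 3: backref(off=1, len=1). Copied 'N' from pos 1. Output: "UNN"
Token 4: backref(off=3, len=3). Copied 'UNN' from pos 0. Output: "UNNUNN"
Token 5: backref(off=6, len=4). Copied 'UNNU' from pos 0. Output: "UNNUNNUNNU"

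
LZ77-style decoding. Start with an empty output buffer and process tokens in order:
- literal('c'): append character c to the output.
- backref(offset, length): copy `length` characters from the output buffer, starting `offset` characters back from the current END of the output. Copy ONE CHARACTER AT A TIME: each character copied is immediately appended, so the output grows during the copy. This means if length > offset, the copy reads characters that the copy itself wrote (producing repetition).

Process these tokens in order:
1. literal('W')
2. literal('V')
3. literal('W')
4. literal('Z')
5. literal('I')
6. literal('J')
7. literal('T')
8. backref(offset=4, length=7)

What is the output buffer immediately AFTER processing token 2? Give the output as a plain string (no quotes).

Answer: WV

Derivation:
Token 1: literal('W'). Output: "W"
Token 2: literal('V'). Output: "WV"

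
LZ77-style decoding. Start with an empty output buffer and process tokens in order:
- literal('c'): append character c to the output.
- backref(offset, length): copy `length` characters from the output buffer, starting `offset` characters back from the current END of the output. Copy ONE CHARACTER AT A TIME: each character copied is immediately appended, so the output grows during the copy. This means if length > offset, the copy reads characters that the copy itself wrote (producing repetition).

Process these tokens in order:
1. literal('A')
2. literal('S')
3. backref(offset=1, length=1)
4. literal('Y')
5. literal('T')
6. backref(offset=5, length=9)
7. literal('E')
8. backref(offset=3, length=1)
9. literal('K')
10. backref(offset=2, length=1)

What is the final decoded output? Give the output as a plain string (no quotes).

Answer: ASSYTASSYTASSYESKS

Derivation:
Token 1: literal('A'). Output: "A"
Token 2: literal('S'). Output: "AS"
Token 3: backref(off=1, len=1). Copied 'S' from pos 1. Output: "ASS"
Token 4: literal('Y'). Output: "ASSY"
Token 5: literal('T'). Output: "ASSYT"
Token 6: backref(off=5, len=9) (overlapping!). Copied 'ASSYTASSY' from pos 0. Output: "ASSYTASSYTASSY"
Token 7: literal('E'). Output: "ASSYTASSYTASSYE"
Token 8: backref(off=3, len=1). Copied 'S' from pos 12. Output: "ASSYTASSYTASSYES"
Token 9: literal('K'). Output: "ASSYTASSYTASSYESK"
Token 10: backref(off=2, len=1). Copied 'S' from pos 15. Output: "ASSYTASSYTASSYESKS"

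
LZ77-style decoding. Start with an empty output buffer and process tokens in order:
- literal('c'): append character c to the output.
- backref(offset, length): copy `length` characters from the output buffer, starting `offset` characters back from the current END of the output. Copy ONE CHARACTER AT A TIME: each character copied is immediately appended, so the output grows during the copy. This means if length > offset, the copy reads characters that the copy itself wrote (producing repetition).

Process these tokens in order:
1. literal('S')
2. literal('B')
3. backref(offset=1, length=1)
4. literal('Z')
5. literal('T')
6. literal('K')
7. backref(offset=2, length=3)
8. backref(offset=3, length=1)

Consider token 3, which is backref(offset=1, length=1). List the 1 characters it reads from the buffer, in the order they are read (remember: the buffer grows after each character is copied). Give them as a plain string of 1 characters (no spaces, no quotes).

Token 1: literal('S'). Output: "S"
Token 2: literal('B'). Output: "SB"
Token 3: backref(off=1, len=1). Buffer before: "SB" (len 2)
  byte 1: read out[1]='B', append. Buffer now: "SBB"

Answer: B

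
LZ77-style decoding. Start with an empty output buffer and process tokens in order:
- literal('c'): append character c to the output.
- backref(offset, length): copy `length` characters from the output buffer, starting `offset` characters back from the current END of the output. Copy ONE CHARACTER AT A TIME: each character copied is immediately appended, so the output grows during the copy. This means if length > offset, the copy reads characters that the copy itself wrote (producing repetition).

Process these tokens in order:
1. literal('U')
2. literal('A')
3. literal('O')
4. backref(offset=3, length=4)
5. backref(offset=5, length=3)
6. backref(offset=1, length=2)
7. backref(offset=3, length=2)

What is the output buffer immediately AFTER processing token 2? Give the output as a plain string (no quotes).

Answer: UA

Derivation:
Token 1: literal('U'). Output: "U"
Token 2: literal('A'). Output: "UA"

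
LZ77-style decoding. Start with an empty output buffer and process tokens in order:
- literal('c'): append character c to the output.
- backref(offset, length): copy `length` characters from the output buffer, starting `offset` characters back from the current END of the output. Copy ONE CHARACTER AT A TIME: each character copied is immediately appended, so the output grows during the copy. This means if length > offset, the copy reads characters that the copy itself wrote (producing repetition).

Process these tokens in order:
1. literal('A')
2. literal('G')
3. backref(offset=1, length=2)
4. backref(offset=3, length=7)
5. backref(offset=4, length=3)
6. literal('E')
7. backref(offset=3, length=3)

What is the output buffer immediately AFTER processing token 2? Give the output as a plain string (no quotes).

Answer: AG

Derivation:
Token 1: literal('A'). Output: "A"
Token 2: literal('G'). Output: "AG"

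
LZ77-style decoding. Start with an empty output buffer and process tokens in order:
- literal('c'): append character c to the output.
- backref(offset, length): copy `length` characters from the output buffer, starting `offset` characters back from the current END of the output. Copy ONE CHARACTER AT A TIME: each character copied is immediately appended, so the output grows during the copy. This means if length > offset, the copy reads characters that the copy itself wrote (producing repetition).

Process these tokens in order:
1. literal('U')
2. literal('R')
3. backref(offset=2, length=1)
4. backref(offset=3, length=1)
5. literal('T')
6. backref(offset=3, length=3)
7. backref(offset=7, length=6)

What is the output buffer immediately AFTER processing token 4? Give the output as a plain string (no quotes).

Answer: URUU

Derivation:
Token 1: literal('U'). Output: "U"
Token 2: literal('R'). Output: "UR"
Token 3: backref(off=2, len=1). Copied 'U' from pos 0. Output: "URU"
Token 4: backref(off=3, len=1). Copied 'U' from pos 0. Output: "URUU"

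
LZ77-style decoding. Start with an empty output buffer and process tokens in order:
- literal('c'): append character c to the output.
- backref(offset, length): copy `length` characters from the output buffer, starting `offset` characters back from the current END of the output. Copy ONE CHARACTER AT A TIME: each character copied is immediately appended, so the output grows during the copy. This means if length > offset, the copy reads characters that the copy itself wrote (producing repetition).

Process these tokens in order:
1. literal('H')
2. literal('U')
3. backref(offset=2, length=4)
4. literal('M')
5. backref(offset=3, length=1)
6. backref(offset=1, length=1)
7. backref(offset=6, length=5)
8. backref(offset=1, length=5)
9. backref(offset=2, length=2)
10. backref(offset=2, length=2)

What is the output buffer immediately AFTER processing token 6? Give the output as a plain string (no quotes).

Token 1: literal('H'). Output: "H"
Token 2: literal('U'). Output: "HU"
Token 3: backref(off=2, len=4) (overlapping!). Copied 'HUHU' from pos 0. Output: "HUHUHU"
Token 4: literal('M'). Output: "HUHUHUM"
Token 5: backref(off=3, len=1). Copied 'H' from pos 4. Output: "HUHUHUMH"
Token 6: backref(off=1, len=1). Copied 'H' from pos 7. Output: "HUHUHUMHH"

Answer: HUHUHUMHH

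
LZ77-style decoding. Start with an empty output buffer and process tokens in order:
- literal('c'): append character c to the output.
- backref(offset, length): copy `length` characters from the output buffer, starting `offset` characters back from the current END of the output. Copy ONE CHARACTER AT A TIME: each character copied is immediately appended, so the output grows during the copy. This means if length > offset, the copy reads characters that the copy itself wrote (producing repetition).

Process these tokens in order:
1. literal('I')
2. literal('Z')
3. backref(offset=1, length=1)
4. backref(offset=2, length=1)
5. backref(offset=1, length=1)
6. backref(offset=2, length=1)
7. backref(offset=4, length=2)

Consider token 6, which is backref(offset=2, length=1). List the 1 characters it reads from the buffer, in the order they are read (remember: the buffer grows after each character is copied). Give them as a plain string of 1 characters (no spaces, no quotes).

Token 1: literal('I'). Output: "I"
Token 2: literal('Z'). Output: "IZ"
Token 3: backref(off=1, len=1). Copied 'Z' from pos 1. Output: "IZZ"
Token 4: backref(off=2, len=1). Copied 'Z' from pos 1. Output: "IZZZ"
Token 5: backref(off=1, len=1). Copied 'Z' from pos 3. Output: "IZZZZ"
Token 6: backref(off=2, len=1). Buffer before: "IZZZZ" (len 5)
  byte 1: read out[3]='Z', append. Buffer now: "IZZZZZ"

Answer: Z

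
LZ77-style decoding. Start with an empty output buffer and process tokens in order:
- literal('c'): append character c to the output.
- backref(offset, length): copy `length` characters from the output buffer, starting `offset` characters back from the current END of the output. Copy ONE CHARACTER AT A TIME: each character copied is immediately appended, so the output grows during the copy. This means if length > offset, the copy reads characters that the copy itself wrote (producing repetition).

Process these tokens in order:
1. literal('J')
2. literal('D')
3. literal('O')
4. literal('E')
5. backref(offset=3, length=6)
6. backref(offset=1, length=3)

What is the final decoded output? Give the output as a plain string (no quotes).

Answer: JDOEDOEDOEEEE

Derivation:
Token 1: literal('J'). Output: "J"
Token 2: literal('D'). Output: "JD"
Token 3: literal('O'). Output: "JDO"
Token 4: literal('E'). Output: "JDOE"
Token 5: backref(off=3, len=6) (overlapping!). Copied 'DOEDOE' from pos 1. Output: "JDOEDOEDOE"
Token 6: backref(off=1, len=3) (overlapping!). Copied 'EEE' from pos 9. Output: "JDOEDOEDOEEEE"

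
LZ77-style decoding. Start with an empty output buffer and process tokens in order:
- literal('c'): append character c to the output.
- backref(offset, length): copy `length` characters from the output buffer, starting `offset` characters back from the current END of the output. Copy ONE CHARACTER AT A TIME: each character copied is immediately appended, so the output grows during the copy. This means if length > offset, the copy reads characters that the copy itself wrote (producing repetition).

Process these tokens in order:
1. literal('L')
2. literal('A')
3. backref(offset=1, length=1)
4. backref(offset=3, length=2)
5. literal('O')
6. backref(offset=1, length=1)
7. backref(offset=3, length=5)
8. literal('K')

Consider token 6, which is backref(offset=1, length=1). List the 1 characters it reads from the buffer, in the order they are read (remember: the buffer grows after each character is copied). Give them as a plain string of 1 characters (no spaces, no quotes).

Token 1: literal('L'). Output: "L"
Token 2: literal('A'). Output: "LA"
Token 3: backref(off=1, len=1). Copied 'A' from pos 1. Output: "LAA"
Token 4: backref(off=3, len=2). Copied 'LA' from pos 0. Output: "LAALA"
Token 5: literal('O'). Output: "LAALAO"
Token 6: backref(off=1, len=1). Buffer before: "LAALAO" (len 6)
  byte 1: read out[5]='O', append. Buffer now: "LAALAOO"

Answer: O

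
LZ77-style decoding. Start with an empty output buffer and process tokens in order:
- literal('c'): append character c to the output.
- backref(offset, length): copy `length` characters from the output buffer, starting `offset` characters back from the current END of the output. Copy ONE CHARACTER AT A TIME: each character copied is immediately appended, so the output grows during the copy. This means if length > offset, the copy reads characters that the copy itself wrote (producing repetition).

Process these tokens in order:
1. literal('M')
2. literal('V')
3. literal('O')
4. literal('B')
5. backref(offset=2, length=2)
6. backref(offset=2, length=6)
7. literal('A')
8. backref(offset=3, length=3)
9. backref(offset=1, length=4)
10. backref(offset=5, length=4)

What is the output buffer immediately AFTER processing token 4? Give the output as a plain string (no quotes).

Token 1: literal('M'). Output: "M"
Token 2: literal('V'). Output: "MV"
Token 3: literal('O'). Output: "MVO"
Token 4: literal('B'). Output: "MVOB"

Answer: MVOB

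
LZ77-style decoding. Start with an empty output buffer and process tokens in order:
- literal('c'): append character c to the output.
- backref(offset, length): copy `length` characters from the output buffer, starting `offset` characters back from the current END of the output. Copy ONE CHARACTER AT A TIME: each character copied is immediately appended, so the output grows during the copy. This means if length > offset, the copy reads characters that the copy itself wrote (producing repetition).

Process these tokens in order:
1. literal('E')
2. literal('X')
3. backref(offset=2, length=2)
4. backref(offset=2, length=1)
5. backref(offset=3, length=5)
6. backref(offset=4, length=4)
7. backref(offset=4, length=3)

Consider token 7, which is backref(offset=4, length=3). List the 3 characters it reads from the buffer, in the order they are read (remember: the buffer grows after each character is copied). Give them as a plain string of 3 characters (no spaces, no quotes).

Answer: XEE

Derivation:
Token 1: literal('E'). Output: "E"
Token 2: literal('X'). Output: "EX"
Token 3: backref(off=2, len=2). Copied 'EX' from pos 0. Output: "EXEX"
Token 4: backref(off=2, len=1). Copied 'E' from pos 2. Output: "EXEXE"
Token 5: backref(off=3, len=5) (overlapping!). Copied 'EXEEX' from pos 2. Output: "EXEXEEXEEX"
Token 6: backref(off=4, len=4). Copied 'XEEX' from pos 6. Output: "EXEXEEXEEXXEEX"
Token 7: backref(off=4, len=3). Buffer before: "EXEXEEXEEXXEEX" (len 14)
  byte 1: read out[10]='X', append. Buffer now: "EXEXEEXEEXXEEXX"
  byte 2: read out[11]='E', append. Buffer now: "EXEXEEXEEXXEEXXE"
  byte 3: read out[12]='E', append. Buffer now: "EXEXEEXEEXXEEXXEE"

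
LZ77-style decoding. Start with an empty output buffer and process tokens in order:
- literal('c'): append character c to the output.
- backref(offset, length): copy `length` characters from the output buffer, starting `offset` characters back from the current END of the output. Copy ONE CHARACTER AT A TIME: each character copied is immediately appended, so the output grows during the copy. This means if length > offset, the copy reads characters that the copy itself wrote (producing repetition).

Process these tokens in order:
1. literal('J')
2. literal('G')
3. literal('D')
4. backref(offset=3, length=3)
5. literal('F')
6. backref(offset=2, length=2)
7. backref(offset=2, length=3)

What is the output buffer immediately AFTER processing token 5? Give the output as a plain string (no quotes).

Answer: JGDJGDF

Derivation:
Token 1: literal('J'). Output: "J"
Token 2: literal('G'). Output: "JG"
Token 3: literal('D'). Output: "JGD"
Token 4: backref(off=3, len=3). Copied 'JGD' from pos 0. Output: "JGDJGD"
Token 5: literal('F'). Output: "JGDJGDF"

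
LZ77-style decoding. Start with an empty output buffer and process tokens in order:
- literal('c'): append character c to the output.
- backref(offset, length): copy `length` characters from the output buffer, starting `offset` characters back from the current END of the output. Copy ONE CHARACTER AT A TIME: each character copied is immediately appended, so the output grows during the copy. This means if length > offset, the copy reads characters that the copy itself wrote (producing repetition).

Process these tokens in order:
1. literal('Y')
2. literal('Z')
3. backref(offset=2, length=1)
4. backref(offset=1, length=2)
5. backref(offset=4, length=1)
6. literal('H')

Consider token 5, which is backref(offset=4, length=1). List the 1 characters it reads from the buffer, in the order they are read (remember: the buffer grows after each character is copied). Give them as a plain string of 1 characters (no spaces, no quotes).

Answer: Z

Derivation:
Token 1: literal('Y'). Output: "Y"
Token 2: literal('Z'). Output: "YZ"
Token 3: backref(off=2, len=1). Copied 'Y' from pos 0. Output: "YZY"
Token 4: backref(off=1, len=2) (overlapping!). Copied 'YY' from pos 2. Output: "YZYYY"
Token 5: backref(off=4, len=1). Buffer before: "YZYYY" (len 5)
  byte 1: read out[1]='Z', append. Buffer now: "YZYYYZ"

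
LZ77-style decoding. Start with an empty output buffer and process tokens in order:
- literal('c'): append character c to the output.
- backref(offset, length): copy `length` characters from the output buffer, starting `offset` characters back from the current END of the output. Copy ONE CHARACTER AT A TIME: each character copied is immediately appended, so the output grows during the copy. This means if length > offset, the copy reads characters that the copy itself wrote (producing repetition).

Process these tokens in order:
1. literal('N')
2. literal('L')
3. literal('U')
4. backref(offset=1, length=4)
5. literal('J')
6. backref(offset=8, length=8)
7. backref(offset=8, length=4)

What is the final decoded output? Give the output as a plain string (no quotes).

Answer: NLUUUUUJNLUUUUUJNLUU

Derivation:
Token 1: literal('N'). Output: "N"
Token 2: literal('L'). Output: "NL"
Token 3: literal('U'). Output: "NLU"
Token 4: backref(off=1, len=4) (overlapping!). Copied 'UUUU' from pos 2. Output: "NLUUUUU"
Token 5: literal('J'). Output: "NLUUUUUJ"
Token 6: backref(off=8, len=8). Copied 'NLUUUUUJ' from pos 0. Output: "NLUUUUUJNLUUUUUJ"
Token 7: backref(off=8, len=4). Copied 'NLUU' from pos 8. Output: "NLUUUUUJNLUUUUUJNLUU"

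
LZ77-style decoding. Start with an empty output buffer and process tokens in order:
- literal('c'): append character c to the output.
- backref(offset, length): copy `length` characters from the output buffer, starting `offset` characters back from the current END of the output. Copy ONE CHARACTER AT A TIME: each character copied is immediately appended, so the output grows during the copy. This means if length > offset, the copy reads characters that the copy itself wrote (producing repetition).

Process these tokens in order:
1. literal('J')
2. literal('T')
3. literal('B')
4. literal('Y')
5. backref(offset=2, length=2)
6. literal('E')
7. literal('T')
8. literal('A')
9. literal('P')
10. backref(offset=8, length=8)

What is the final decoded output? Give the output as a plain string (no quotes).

Answer: JTBYBYETAPBYBYETAP

Derivation:
Token 1: literal('J'). Output: "J"
Token 2: literal('T'). Output: "JT"
Token 3: literal('B'). Output: "JTB"
Token 4: literal('Y'). Output: "JTBY"
Token 5: backref(off=2, len=2). Copied 'BY' from pos 2. Output: "JTBYBY"
Token 6: literal('E'). Output: "JTBYBYE"
Token 7: literal('T'). Output: "JTBYBYET"
Token 8: literal('A'). Output: "JTBYBYETA"
Token 9: literal('P'). Output: "JTBYBYETAP"
Token 10: backref(off=8, len=8). Copied 'BYBYETAP' from pos 2. Output: "JTBYBYETAPBYBYETAP"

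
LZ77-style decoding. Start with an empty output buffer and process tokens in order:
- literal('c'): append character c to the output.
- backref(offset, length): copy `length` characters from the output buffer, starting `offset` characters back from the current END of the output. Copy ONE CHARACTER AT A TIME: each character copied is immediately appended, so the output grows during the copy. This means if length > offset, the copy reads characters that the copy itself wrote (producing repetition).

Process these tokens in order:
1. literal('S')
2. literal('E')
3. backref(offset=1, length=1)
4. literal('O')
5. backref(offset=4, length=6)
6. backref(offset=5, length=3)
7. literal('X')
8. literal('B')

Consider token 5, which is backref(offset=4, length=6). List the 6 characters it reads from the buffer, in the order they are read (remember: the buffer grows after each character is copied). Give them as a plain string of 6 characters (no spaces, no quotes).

Token 1: literal('S'). Output: "S"
Token 2: literal('E'). Output: "SE"
Token 3: backref(off=1, len=1). Copied 'E' from pos 1. Output: "SEE"
Token 4: literal('O'). Output: "SEEO"
Token 5: backref(off=4, len=6). Buffer before: "SEEO" (len 4)
  byte 1: read out[0]='S', append. Buffer now: "SEEOS"
  byte 2: read out[1]='E', append. Buffer now: "SEEOSE"
  byte 3: read out[2]='E', append. Buffer now: "SEEOSEE"
  byte 4: read out[3]='O', append. Buffer now: "SEEOSEEO"
  byte 5: read out[4]='S', append. Buffer now: "SEEOSEEOS"
  byte 6: read out[5]='E', append. Buffer now: "SEEOSEEOSE"

Answer: SEEOSE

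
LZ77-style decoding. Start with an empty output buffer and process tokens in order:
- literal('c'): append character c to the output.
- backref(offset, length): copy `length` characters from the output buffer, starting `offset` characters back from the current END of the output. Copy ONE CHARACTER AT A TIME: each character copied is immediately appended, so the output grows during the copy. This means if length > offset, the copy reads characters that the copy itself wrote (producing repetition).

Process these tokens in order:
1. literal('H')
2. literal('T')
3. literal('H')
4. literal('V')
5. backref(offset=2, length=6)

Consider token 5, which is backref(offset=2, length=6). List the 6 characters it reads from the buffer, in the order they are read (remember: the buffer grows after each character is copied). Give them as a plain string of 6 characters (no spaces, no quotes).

Answer: HVHVHV

Derivation:
Token 1: literal('H'). Output: "H"
Token 2: literal('T'). Output: "HT"
Token 3: literal('H'). Output: "HTH"
Token 4: literal('V'). Output: "HTHV"
Token 5: backref(off=2, len=6). Buffer before: "HTHV" (len 4)
  byte 1: read out[2]='H', append. Buffer now: "HTHVH"
  byte 2: read out[3]='V', append. Buffer now: "HTHVHV"
  byte 3: read out[4]='H', append. Buffer now: "HTHVHVH"
  byte 4: read out[5]='V', append. Buffer now: "HTHVHVHV"
  byte 5: read out[6]='H', append. Buffer now: "HTHVHVHVH"
  byte 6: read out[7]='V', append. Buffer now: "HTHVHVHVHV"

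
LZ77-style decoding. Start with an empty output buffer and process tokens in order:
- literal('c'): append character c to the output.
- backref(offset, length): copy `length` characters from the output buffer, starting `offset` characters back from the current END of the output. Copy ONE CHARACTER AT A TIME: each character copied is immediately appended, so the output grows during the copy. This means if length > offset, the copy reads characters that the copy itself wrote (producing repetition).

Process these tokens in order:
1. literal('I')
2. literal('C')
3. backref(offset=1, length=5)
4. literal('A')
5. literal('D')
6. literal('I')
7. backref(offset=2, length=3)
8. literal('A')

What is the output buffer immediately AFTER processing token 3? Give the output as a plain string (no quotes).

Token 1: literal('I'). Output: "I"
Token 2: literal('C'). Output: "IC"
Token 3: backref(off=1, len=5) (overlapping!). Copied 'CCCCC' from pos 1. Output: "ICCCCCC"

Answer: ICCCCCC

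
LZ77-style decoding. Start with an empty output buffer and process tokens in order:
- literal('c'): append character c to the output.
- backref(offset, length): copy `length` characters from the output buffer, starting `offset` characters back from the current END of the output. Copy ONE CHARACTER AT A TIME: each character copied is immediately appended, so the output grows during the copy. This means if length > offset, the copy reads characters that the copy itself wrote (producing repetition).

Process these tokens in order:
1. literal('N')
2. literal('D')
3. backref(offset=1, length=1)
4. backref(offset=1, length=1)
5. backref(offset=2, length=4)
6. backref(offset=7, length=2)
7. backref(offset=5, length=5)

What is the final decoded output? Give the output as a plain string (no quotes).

Answer: NDDDDDDDDDDDDDD

Derivation:
Token 1: literal('N'). Output: "N"
Token 2: literal('D'). Output: "ND"
Token 3: backref(off=1, len=1). Copied 'D' from pos 1. Output: "NDD"
Token 4: backref(off=1, len=1). Copied 'D' from pos 2. Output: "NDDD"
Token 5: backref(off=2, len=4) (overlapping!). Copied 'DDDD' from pos 2. Output: "NDDDDDDD"
Token 6: backref(off=7, len=2). Copied 'DD' from pos 1. Output: "NDDDDDDDDD"
Token 7: backref(off=5, len=5). Copied 'DDDDD' from pos 5. Output: "NDDDDDDDDDDDDDD"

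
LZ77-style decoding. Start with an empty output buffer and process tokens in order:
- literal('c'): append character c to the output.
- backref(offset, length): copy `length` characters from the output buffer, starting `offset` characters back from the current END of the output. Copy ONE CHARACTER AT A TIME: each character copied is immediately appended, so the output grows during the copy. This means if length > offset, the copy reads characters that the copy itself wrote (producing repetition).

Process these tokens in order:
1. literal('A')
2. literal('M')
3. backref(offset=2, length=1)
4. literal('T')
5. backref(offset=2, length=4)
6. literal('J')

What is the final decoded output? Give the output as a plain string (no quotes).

Answer: AMATATATJ

Derivation:
Token 1: literal('A'). Output: "A"
Token 2: literal('M'). Output: "AM"
Token 3: backref(off=2, len=1). Copied 'A' from pos 0. Output: "AMA"
Token 4: literal('T'). Output: "AMAT"
Token 5: backref(off=2, len=4) (overlapping!). Copied 'ATAT' from pos 2. Output: "AMATATAT"
Token 6: literal('J'). Output: "AMATATATJ"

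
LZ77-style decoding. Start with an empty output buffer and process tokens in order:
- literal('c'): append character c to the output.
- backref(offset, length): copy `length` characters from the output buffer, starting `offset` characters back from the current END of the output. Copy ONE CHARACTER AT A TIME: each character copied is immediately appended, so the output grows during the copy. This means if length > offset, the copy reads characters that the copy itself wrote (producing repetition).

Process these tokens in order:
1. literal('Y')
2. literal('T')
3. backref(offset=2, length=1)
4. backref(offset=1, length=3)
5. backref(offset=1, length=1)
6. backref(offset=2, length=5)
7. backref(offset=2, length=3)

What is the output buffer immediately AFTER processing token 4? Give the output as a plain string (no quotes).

Token 1: literal('Y'). Output: "Y"
Token 2: literal('T'). Output: "YT"
Token 3: backref(off=2, len=1). Copied 'Y' from pos 0. Output: "YTY"
Token 4: backref(off=1, len=3) (overlapping!). Copied 'YYY' from pos 2. Output: "YTYYYY"

Answer: YTYYYY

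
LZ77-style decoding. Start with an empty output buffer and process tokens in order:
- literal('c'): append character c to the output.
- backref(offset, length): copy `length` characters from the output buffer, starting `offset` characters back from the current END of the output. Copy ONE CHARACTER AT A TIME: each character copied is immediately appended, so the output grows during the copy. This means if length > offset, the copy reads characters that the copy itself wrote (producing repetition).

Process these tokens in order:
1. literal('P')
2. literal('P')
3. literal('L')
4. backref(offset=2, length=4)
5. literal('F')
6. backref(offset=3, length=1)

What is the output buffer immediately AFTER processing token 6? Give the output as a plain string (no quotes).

Answer: PPLPLPLFP

Derivation:
Token 1: literal('P'). Output: "P"
Token 2: literal('P'). Output: "PP"
Token 3: literal('L'). Output: "PPL"
Token 4: backref(off=2, len=4) (overlapping!). Copied 'PLPL' from pos 1. Output: "PPLPLPL"
Token 5: literal('F'). Output: "PPLPLPLF"
Token 6: backref(off=3, len=1). Copied 'P' from pos 5. Output: "PPLPLPLFP"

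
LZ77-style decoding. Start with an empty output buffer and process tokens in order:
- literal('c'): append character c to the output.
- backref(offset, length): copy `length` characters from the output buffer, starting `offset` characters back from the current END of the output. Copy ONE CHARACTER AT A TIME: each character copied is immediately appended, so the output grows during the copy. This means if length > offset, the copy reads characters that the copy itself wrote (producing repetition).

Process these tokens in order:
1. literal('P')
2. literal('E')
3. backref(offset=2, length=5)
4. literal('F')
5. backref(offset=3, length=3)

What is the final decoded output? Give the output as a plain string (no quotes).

Answer: PEPEPEPFEPF

Derivation:
Token 1: literal('P'). Output: "P"
Token 2: literal('E'). Output: "PE"
Token 3: backref(off=2, len=5) (overlapping!). Copied 'PEPEP' from pos 0. Output: "PEPEPEP"
Token 4: literal('F'). Output: "PEPEPEPF"
Token 5: backref(off=3, len=3). Copied 'EPF' from pos 5. Output: "PEPEPEPFEPF"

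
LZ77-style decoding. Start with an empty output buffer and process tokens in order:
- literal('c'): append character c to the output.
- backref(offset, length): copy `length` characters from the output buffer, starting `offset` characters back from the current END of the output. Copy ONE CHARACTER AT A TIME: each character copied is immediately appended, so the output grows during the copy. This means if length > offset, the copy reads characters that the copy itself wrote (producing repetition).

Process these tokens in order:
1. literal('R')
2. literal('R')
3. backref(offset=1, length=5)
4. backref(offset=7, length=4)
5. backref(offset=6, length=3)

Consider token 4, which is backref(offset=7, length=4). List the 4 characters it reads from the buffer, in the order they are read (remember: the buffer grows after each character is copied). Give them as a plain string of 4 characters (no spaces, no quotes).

Token 1: literal('R'). Output: "R"
Token 2: literal('R'). Output: "RR"
Token 3: backref(off=1, len=5) (overlapping!). Copied 'RRRRR' from pos 1. Output: "RRRRRRR"
Token 4: backref(off=7, len=4). Buffer before: "RRRRRRR" (len 7)
  byte 1: read out[0]='R', append. Buffer now: "RRRRRRRR"
  byte 2: read out[1]='R', append. Buffer now: "RRRRRRRRR"
  byte 3: read out[2]='R', append. Buffer now: "RRRRRRRRRR"
  byte 4: read out[3]='R', append. Buffer now: "RRRRRRRRRRR"

Answer: RRRR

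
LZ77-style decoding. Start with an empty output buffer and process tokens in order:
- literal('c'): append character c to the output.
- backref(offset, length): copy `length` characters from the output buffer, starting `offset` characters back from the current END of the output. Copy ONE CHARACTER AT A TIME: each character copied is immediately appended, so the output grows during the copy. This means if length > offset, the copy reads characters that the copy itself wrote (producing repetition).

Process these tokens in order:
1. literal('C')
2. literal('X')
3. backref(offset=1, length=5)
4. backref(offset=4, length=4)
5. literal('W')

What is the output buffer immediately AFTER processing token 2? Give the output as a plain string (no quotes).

Token 1: literal('C'). Output: "C"
Token 2: literal('X'). Output: "CX"

Answer: CX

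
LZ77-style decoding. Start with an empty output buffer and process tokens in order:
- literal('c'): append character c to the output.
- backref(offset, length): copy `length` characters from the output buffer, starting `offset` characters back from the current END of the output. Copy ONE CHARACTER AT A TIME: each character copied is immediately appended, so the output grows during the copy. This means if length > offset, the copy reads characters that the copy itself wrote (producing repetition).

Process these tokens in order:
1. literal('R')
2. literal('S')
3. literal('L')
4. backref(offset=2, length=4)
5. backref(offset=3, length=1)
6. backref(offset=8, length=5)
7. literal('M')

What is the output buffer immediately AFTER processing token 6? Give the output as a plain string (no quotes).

Token 1: literal('R'). Output: "R"
Token 2: literal('S'). Output: "RS"
Token 3: literal('L'). Output: "RSL"
Token 4: backref(off=2, len=4) (overlapping!). Copied 'SLSL' from pos 1. Output: "RSLSLSL"
Token 5: backref(off=3, len=1). Copied 'L' from pos 4. Output: "RSLSLSLL"
Token 6: backref(off=8, len=5). Copied 'RSLSL' from pos 0. Output: "RSLSLSLLRSLSL"

Answer: RSLSLSLLRSLSL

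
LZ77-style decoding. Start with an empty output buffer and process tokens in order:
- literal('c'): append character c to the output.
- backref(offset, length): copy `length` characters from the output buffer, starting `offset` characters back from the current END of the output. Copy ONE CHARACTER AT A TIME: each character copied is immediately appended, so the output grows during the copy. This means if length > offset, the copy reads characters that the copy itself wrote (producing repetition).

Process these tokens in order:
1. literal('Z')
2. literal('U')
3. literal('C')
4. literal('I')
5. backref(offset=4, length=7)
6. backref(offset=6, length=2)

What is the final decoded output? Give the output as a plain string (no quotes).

Answer: ZUCIZUCIZUCUC

Derivation:
Token 1: literal('Z'). Output: "Z"
Token 2: literal('U'). Output: "ZU"
Token 3: literal('C'). Output: "ZUC"
Token 4: literal('I'). Output: "ZUCI"
Token 5: backref(off=4, len=7) (overlapping!). Copied 'ZUCIZUC' from pos 0. Output: "ZUCIZUCIZUC"
Token 6: backref(off=6, len=2). Copied 'UC' from pos 5. Output: "ZUCIZUCIZUCUC"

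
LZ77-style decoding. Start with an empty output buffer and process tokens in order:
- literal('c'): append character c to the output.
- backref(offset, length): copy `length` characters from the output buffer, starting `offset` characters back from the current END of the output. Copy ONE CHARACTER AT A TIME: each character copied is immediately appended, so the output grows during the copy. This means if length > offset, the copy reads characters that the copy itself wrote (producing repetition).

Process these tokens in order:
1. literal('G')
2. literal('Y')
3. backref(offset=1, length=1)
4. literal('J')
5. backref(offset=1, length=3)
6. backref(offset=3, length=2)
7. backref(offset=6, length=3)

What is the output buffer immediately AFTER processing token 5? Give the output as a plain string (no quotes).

Answer: GYYJJJJ

Derivation:
Token 1: literal('G'). Output: "G"
Token 2: literal('Y'). Output: "GY"
Token 3: backref(off=1, len=1). Copied 'Y' from pos 1. Output: "GYY"
Token 4: literal('J'). Output: "GYYJ"
Token 5: backref(off=1, len=3) (overlapping!). Copied 'JJJ' from pos 3. Output: "GYYJJJJ"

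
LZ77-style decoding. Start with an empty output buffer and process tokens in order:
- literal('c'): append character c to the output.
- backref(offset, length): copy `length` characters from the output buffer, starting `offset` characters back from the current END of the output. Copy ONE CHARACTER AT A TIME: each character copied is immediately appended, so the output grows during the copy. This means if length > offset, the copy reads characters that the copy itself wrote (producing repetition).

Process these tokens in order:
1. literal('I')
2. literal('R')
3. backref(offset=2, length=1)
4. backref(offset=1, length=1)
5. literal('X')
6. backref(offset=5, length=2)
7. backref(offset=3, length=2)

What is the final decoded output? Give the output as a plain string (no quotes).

Token 1: literal('I'). Output: "I"
Token 2: literal('R'). Output: "IR"
Token 3: backref(off=2, len=1). Copied 'I' from pos 0. Output: "IRI"
Token 4: backref(off=1, len=1). Copied 'I' from pos 2. Output: "IRII"
Token 5: literal('X'). Output: "IRIIX"
Token 6: backref(off=5, len=2). Copied 'IR' from pos 0. Output: "IRIIXIR"
Token 7: backref(off=3, len=2). Copied 'XI' from pos 4. Output: "IRIIXIRXI"

Answer: IRIIXIRXI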